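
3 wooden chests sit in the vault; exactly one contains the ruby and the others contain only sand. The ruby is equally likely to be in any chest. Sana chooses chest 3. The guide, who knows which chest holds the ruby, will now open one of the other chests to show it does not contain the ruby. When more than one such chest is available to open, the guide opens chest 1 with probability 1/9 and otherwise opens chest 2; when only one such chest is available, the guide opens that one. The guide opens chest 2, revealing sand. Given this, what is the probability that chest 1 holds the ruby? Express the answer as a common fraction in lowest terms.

Condition on the true location of the ruby.
If it is in chest 1 (prior 1/3): only chest 2 is available, probability 1; weight (1/3)·1 = 1/3.
If it is in chest 2 (prior 1/3): the guide opened chest 2, so this case is ruled out; weight (1/3)·0 = 0.
If it is in chest 3 (prior 1/3): chest 1 is available but not opened, probability 8/9; weight (1/3)·(8/9) = 8/27.
The weights sum to 17/27.
So P(the ruby in chest 1 | the guide opened chest 2) = (1/3) / (17/27) = 9/17.

9/17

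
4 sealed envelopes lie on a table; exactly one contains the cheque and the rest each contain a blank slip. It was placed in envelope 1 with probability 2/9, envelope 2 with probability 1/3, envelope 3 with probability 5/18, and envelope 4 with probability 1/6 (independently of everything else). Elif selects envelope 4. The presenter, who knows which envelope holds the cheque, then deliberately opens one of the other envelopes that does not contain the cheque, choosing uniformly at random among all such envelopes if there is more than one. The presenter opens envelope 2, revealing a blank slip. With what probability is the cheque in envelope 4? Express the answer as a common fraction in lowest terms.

2/11

Condition on the true location of the cheque.
If it is in envelope 1 (prior 2/9): the presenter has 2 equally likely choices, so probability 1/2; weight (2/9)·(1/2) = 1/9.
If it is in envelope 2 (prior 1/3): the presenter opened envelope 2, so this case is ruled out; weight (1/3)·0 = 0.
If it is in envelope 3 (prior 5/18): the presenter has 2 equally likely choices, so probability 1/2; weight (5/18)·(1/2) = 5/36.
If it is in envelope 4 (prior 1/6): the presenter has 3 equally likely choices, so probability 1/3; weight (1/6)·(1/3) = 1/18.
The weights sum to 11/36.
So P(the cheque in envelope 4 | the presenter opened envelope 2) = (1/18) / (11/36) = 2/11.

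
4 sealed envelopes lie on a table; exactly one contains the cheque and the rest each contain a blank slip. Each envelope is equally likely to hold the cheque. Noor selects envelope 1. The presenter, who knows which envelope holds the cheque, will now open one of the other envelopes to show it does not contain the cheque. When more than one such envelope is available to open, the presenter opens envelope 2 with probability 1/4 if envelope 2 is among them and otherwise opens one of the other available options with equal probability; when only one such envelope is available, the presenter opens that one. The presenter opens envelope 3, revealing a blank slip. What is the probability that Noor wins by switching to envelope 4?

Condition on the true location of the cheque.
If it is in envelope 1 (prior 1/4): envelope 2 is available but not opened; envelope 3 gets probability (1 − 1/4)/2 = 3/8; weight (1/4)·(3/8) = 3/32.
If it is in envelope 2 (prior 1/4): envelope 2 holds the prize so is unavailable; the presenter chooses uniformly among the 2 others, probability 1/2; weight (1/4)·(1/2) = 1/8.
If it is in envelope 3 (prior 1/4): the presenter opened envelope 3, so this case is ruled out; weight (1/4)·0 = 0.
If it is in envelope 4 (prior 1/4): envelope 2 is available but not opened, probability 3/4; weight (1/4)·(3/4) = 3/16.
The weights sum to 13/32.
So P(the cheque in envelope 4 | the presenter opened envelope 3) = (3/16) / (13/32) = 6/13.

6/13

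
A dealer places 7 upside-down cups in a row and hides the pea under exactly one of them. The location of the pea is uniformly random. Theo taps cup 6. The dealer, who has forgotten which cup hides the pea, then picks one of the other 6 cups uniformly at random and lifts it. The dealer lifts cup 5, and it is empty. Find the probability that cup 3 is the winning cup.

1/6

Apply Bayes' rule, conditioning on where the pea actually is.
If it is under any of cups 1, 2, 3, 4, 6, and 7 (prior 1/7 each): the dealer picks cup 5 with probability 1/6 regardless, and it is not the prize; weight (1/7)·(1/6) = 1/42 each.
If it is under cup 5 (prior 1/7): the dealer opened cup 5, so this case is ruled out; weight (1/7)·0 = 0.
The weights sum to 1/7.
So P(the pea under cup 3 | the dealer opened cup 5) = (1/42) / (1/7) = 1/6.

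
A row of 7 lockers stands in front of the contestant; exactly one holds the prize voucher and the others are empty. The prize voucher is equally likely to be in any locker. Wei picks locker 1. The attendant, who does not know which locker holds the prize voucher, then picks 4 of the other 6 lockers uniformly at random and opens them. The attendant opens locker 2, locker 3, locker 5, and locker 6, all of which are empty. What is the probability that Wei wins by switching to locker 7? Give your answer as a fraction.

1/3

Because the attendant chose which lockers to open without knowing where the prize voucher is, the choice is independent of the prize location. Learning that none of the 4 opened lockers holds the prize voucher simply rules out those 4 locations and leaves the remaining 3 lockers still equally likely by symmetry.
So P(the prize voucher in locker 7) = 1/3.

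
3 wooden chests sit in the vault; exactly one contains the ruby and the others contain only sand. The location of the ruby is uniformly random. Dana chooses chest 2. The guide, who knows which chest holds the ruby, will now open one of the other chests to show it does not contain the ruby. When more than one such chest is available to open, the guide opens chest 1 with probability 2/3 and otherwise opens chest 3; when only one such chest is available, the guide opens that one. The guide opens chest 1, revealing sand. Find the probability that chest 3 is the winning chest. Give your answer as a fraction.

Condition on the true location of the ruby.
If it is in chest 1 (prior 1/3): the guide opened chest 1, so this case is ruled out; weight (1/3)·0 = 0.
If it is in chest 2 (prior 1/3): chest 1 is available, opened with probability 2/3; weight (1/3)·(2/3) = 2/9.
If it is in chest 3 (prior 1/3): only chest 1 is available, probability 1; weight (1/3)·1 = 1/3.
The weights sum to 5/9.
So P(the ruby in chest 3 | the guide opened chest 1) = (1/3) / (5/9) = 3/5.

3/5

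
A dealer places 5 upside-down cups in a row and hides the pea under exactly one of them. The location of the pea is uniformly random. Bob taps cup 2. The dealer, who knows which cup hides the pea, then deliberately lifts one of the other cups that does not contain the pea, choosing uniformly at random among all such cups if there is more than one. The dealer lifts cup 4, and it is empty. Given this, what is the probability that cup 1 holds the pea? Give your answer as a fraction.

Condition on the true location of the pea.
If it is under any of cups 1, 3, and 5 (prior 1/5 each): the dealer has 3 equally likely choices, so probability 1/3; weight (1/5)·(1/3) = 1/15 each.
If it is under cup 2 (prior 1/5): the dealer has 4 equally likely choices, so probability 1/4; weight (1/5)·(1/4) = 1/20.
If it is under cup 4 (prior 1/5): the dealer opened cup 4, so this case is ruled out; weight (1/5)·0 = 0.
The weights sum to 1/4.
So P(the pea under cup 1 | the dealer opened cup 4) = (1/15) / (1/4) = 4/15.

4/15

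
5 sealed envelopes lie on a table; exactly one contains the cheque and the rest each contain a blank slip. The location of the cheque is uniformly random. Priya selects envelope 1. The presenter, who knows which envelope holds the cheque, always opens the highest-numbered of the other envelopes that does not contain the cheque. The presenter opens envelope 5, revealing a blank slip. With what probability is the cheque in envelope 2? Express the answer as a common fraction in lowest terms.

1/4

Consider each possible location of the cheque in turn.
If it is in any of envelopes 1, 2, 3, and 4 (prior 1/5 each): envelope 5 is the highest-numbered option available, probability 1; weight (1/5)·1 = 1/5 each.
If it is in envelope 5 (prior 1/5): the presenter opened envelope 5, so this case is ruled out; weight (1/5)·0 = 0.
The weights sum to 4/5.
So P(the cheque in envelope 2 | the presenter opened envelope 5) = (1/5) / (4/5) = 1/4.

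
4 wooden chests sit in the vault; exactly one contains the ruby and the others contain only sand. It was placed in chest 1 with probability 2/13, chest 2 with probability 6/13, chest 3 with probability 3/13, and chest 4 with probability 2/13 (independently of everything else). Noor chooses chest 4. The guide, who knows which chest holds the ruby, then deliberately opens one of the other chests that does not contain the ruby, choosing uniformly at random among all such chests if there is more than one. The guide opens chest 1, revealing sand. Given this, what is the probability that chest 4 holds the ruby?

4/31

Condition on the true location of the ruby.
If it is in chest 1 (prior 2/13): the guide opened chest 1, so this case is ruled out; weight (2/13)·0 = 0.
If it is in chest 2 (prior 6/13): the guide has 2 equally likely choices, so probability 1/2; weight (6/13)·(1/2) = 3/13.
If it is in chest 3 (prior 3/13): the guide has 2 equally likely choices, so probability 1/2; weight (3/13)·(1/2) = 3/26.
If it is in chest 4 (prior 2/13): the guide has 3 equally likely choices, so probability 1/3; weight (2/13)·(1/3) = 2/39.
The weights sum to 31/78.
So P(the ruby in chest 4 | the guide opened chest 1) = (2/39) / (31/78) = 4/31.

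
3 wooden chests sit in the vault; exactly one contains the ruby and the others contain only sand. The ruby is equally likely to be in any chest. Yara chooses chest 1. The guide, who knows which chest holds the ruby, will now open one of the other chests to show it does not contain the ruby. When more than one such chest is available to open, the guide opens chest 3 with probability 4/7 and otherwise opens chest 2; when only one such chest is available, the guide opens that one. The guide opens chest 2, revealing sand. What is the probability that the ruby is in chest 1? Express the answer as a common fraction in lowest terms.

Consider each possible location of the ruby in turn.
If it is in chest 1 (prior 1/3): chest 3 is available but not opened, probability 3/7; weight (1/3)·(3/7) = 1/7.
If it is in chest 2 (prior 1/3): the guide opened chest 2, so this case is ruled out; weight (1/3)·0 = 0.
If it is in chest 3 (prior 1/3): only chest 2 is available, probability 1; weight (1/3)·1 = 1/3.
The weights sum to 10/21.
So P(the ruby in chest 1 | the guide opened chest 2) = (1/7) / (10/21) = 3/10.

3/10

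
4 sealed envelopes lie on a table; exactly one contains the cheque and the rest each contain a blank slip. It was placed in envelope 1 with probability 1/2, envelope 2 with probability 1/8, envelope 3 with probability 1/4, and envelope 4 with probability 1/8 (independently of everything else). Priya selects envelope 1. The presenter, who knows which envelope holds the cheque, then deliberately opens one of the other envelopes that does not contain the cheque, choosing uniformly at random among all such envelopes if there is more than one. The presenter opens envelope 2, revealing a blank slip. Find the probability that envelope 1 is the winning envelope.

8/17

Consider each possible location of the cheque in turn.
If it is in envelope 1 (prior 1/2): the presenter has 3 equally likely choices, so probability 1/3; weight (1/2)·(1/3) = 1/6.
If it is in envelope 2 (prior 1/8): the presenter opened envelope 2, so this case is ruled out; weight (1/8)·0 = 0.
If it is in envelope 3 (prior 1/4): the presenter has 2 equally likely choices, so probability 1/2; weight (1/4)·(1/2) = 1/8.
If it is in envelope 4 (prior 1/8): the presenter has 2 equally likely choices, so probability 1/2; weight (1/8)·(1/2) = 1/16.
The weights sum to 17/48.
So P(the cheque in envelope 1 | the presenter opened envelope 2) = (1/6) / (17/48) = 8/17.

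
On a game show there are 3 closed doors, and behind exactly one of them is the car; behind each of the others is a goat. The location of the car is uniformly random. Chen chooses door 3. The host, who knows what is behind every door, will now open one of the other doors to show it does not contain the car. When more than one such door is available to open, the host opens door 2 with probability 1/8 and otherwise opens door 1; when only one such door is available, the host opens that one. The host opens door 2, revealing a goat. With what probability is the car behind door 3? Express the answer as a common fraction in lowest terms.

1/9

Condition on the true location of the car.
If it is behind door 1 (prior 1/3): only door 2 is available, probability 1; weight (1/3)·1 = 1/3.
If it is behind door 2 (prior 1/3): the host opened door 2, so this case is ruled out; weight (1/3)·0 = 0.
If it is behind door 3 (prior 1/3): door 2 is available, opened with probability 1/8; weight (1/3)·(1/8) = 1/24.
The weights sum to 3/8.
So P(the car behind door 3 | the host opened door 2) = (1/24) / (3/8) = 1/9.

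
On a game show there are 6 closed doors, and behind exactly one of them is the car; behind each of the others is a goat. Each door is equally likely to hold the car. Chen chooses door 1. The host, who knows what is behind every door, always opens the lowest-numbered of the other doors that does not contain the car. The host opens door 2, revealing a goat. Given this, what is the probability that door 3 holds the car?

1/5

Apply Bayes' rule, conditioning on where the car actually is.
If it is behind any of doors 1, 3, 4, 5, and 6 (prior 1/6 each): door 2 is the lowest-numbered option available, probability 1; weight (1/6)·1 = 1/6 each.
If it is behind door 2 (prior 1/6): the host opened door 2, so this case is ruled out; weight (1/6)·0 = 0.
The weights sum to 5/6.
So P(the car behind door 3 | the host opened door 2) = (1/6) / (5/6) = 1/5.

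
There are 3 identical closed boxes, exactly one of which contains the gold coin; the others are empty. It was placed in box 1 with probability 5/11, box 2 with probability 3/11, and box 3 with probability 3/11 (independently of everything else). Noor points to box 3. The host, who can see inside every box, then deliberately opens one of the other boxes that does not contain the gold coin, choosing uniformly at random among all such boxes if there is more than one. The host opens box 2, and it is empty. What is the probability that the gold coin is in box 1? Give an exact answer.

Condition on the true location of the gold coin.
If it is in box 1 (prior 5/11): the host has no choice, probability 1; weight (5/11)·1 = 5/11.
If it is in box 2 (prior 3/11): the host opened box 2, so this case is ruled out; weight (3/11)·0 = 0.
If it is in box 3 (prior 3/11): the host has 2 equally likely choices, so probability 1/2; weight (3/11)·(1/2) = 3/22.
The weights sum to 13/22.
So P(the gold coin in box 1 | the host opened box 2) = (5/11) / (13/22) = 10/13.

10/13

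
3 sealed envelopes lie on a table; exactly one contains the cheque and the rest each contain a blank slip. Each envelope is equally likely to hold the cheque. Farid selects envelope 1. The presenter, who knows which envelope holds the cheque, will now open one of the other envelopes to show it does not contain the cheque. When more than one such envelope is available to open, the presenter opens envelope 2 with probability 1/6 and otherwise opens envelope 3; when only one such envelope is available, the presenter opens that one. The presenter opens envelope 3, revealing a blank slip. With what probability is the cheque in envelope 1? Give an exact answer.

Condition on the true location of the cheque.
If it is in envelope 1 (prior 1/3): envelope 2 is available but not opened, probability 5/6; weight (1/3)·(5/6) = 5/18.
If it is in envelope 2 (prior 1/3): only envelope 3 is available, probability 1; weight (1/3)·1 = 1/3.
If it is in envelope 3 (prior 1/3): the presenter opened envelope 3, so this case is ruled out; weight (1/3)·0 = 0.
The weights sum to 11/18.
So P(the cheque in envelope 1 | the presenter opened envelope 3) = (5/18) / (11/18) = 5/11.

5/11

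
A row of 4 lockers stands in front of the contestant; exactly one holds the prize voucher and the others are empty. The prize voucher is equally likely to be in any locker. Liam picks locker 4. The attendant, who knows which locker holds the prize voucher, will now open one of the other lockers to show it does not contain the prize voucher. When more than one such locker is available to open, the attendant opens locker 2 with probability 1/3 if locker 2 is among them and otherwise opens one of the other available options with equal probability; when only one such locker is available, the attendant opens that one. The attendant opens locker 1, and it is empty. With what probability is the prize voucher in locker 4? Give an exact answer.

2/9

Apply Bayes' rule, conditioning on where the prize voucher actually is.
If it is in locker 1 (prior 1/4): the attendant opened locker 1, so this case is ruled out; weight (1/4)·0 = 0.
If it is in locker 2 (prior 1/4): locker 2 holds the prize so is unavailable; the attendant chooses uniformly among the 2 others, probability 1/2; weight (1/4)·(1/2) = 1/8.
If it is in locker 3 (prior 1/4): locker 2 is available but not opened, probability 2/3; weight (1/4)·(2/3) = 1/6.
If it is in locker 4 (prior 1/4): locker 2 is available but not opened; locker 1 gets probability (1 − 1/3)/2 = 1/3; weight (1/4)·(1/3) = 1/12.
The weights sum to 3/8.
So P(the prize voucher in locker 4 | the attendant opened locker 1) = (1/12) / (3/8) = 2/9.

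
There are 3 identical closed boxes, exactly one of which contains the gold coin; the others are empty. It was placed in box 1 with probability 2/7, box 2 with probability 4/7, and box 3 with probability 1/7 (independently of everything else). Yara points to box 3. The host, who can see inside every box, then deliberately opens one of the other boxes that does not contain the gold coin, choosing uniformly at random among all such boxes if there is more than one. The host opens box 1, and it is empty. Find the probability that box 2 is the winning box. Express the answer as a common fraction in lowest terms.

Condition on the true location of the gold coin.
If it is in box 1 (prior 2/7): the host opened box 1, so this case is ruled out; weight (2/7)·0 = 0.
If it is in box 2 (prior 4/7): the host has no choice, probability 1; weight (4/7)·1 = 4/7.
If it is in box 3 (prior 1/7): the host has 2 equally likely choices, so probability 1/2; weight (1/7)·(1/2) = 1/14.
The weights sum to 9/14.
So P(the gold coin in box 2 | the host opened box 1) = (4/7) / (9/14) = 8/9.

8/9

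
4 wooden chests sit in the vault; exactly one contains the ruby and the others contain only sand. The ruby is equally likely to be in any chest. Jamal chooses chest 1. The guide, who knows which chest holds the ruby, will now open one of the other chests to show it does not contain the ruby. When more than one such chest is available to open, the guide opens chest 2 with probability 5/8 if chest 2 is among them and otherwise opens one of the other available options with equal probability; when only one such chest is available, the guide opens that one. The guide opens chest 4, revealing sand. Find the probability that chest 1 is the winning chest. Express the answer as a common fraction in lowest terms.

Consider each possible location of the ruby in turn.
If it is in chest 1 (prior 1/4): chest 2 is available but not opened; chest 4 gets probability (1 − 5/8)/2 = 3/16; weight (1/4)·(3/16) = 3/64.
If it is in chest 2 (prior 1/4): chest 2 holds the prize so is unavailable; the guide chooses uniformly among the 2 others, probability 1/2; weight (1/4)·(1/2) = 1/8.
If it is in chest 3 (prior 1/4): chest 2 is available but not opened, probability 3/8; weight (1/4)·(3/8) = 3/32.
If it is in chest 4 (prior 1/4): the guide opened chest 4, so this case is ruled out; weight (1/4)·0 = 0.
The weights sum to 17/64.
So P(the ruby in chest 1 | the guide opened chest 4) = (3/64) / (17/64) = 3/17.

3/17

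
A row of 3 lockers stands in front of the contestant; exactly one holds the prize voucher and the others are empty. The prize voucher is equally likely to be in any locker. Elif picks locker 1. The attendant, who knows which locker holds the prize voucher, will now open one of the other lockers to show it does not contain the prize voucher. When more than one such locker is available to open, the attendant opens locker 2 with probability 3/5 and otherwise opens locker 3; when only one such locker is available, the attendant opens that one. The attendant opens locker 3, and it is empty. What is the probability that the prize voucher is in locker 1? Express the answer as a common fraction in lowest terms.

Consider each possible location of the prize voucher in turn.
If it is in locker 1 (prior 1/3): locker 2 is available but not opened, probability 2/5; weight (1/3)·(2/5) = 2/15.
If it is in locker 2 (prior 1/3): only locker 3 is available, probability 1; weight (1/3)·1 = 1/3.
If it is in locker 3 (prior 1/3): the attendant opened locker 3, so this case is ruled out; weight (1/3)·0 = 0.
The weights sum to 7/15.
So P(the prize voucher in locker 1 | the attendant opened locker 3) = (2/15) / (7/15) = 2/7.

2/7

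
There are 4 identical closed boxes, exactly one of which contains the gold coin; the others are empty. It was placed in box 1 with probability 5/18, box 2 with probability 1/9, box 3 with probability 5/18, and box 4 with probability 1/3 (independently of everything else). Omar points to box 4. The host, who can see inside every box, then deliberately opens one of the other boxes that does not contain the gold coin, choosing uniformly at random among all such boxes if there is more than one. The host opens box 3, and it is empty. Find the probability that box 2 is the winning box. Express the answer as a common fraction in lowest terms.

2/11

Consider each possible location of the gold coin in turn.
If it is in box 1 (prior 5/18): the host has 2 equally likely choices, so probability 1/2; weight (5/18)·(1/2) = 5/36.
If it is in box 2 (prior 1/9): the host has 2 equally likely choices, so probability 1/2; weight (1/9)·(1/2) = 1/18.
If it is in box 3 (prior 5/18): the host opened box 3, so this case is ruled out; weight (5/18)·0 = 0.
If it is in box 4 (prior 1/3): the host has 3 equally likely choices, so probability 1/3; weight (1/3)·(1/3) = 1/9.
The weights sum to 11/36.
So P(the gold coin in box 2 | the host opened box 3) = (1/18) / (11/36) = 2/11.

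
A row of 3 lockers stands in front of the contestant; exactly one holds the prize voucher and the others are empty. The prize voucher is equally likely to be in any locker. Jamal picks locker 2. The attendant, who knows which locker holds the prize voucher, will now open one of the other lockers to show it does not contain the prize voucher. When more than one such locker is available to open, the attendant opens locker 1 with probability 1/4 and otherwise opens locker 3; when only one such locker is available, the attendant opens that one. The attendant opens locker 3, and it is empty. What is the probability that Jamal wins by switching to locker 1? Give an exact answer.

Condition on the true location of the prize voucher.
If it is in locker 1 (prior 1/3): only locker 3 is available, probability 1; weight (1/3)·1 = 1/3.
If it is in locker 2 (prior 1/3): locker 1 is available but not opened, probability 3/4; weight (1/3)·(3/4) = 1/4.
If it is in locker 3 (prior 1/3): the attendant opened locker 3, so this case is ruled out; weight (1/3)·0 = 0.
The weights sum to 7/12.
So P(the prize voucher in locker 1 | the attendant opened locker 3) = (1/3) / (7/12) = 4/7.

4/7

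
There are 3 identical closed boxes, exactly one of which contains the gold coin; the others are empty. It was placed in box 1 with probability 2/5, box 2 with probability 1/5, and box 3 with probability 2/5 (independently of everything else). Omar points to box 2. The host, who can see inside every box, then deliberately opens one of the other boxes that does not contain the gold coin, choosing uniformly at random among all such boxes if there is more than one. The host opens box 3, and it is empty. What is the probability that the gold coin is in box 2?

Consider each possible location of the gold coin in turn.
If it is in box 1 (prior 2/5): the host has no choice, probability 1; weight (2/5)·1 = 2/5.
If it is in box 2 (prior 1/5): the host has 2 equally likely choices, so probability 1/2; weight (1/5)·(1/2) = 1/10.
If it is in box 3 (prior 2/5): the host opened box 3, so this case is ruled out; weight (2/5)·0 = 0.
The weights sum to 1/2.
So P(the gold coin in box 2 | the host opened box 3) = (1/10) / (1/2) = 1/5.

1/5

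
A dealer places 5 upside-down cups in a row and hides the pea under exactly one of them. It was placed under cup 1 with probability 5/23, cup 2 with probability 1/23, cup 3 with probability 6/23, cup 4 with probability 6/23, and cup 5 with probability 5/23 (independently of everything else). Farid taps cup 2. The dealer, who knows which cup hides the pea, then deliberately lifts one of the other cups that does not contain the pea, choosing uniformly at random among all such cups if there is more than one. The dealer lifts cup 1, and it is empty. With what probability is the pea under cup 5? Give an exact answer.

Apply Bayes' rule, conditioning on where the pea actually is.
If it is under cup 1 (prior 5/23): the dealer opened cup 1, so this case is ruled out; weight (5/23)·0 = 0.
If it is under cup 2 (prior 1/23): the dealer has 4 equally likely choices, so probability 1/4; weight (1/23)·(1/4) = 1/92.
If it is under either of cups 3 and 4 (prior 6/23 each): the dealer has 3 equally likely choices, so probability 1/3; weight (6/23)·(1/3) = 2/23 each.
If it is under cup 5 (prior 5/23): the dealer has 3 equally likely choices, so probability 1/3; weight (5/23)·(1/3) = 5/69.
The weights sum to 71/276.
So P(the pea under cup 5 | the dealer opened cup 1) = (5/69) / (71/276) = 20/71.

20/71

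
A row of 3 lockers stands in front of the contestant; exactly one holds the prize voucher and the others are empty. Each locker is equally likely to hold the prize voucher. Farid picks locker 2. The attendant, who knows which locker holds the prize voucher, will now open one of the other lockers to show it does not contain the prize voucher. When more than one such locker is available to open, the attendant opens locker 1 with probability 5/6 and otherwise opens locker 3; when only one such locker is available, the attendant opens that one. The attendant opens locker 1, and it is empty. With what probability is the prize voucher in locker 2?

Apply Bayes' rule, conditioning on where the prize voucher actually is.
If it is in locker 1 (prior 1/3): the attendant opened locker 1, so this case is ruled out; weight (1/3)·0 = 0.
If it is in locker 2 (prior 1/3): locker 1 is available, opened with probability 5/6; weight (1/3)·(5/6) = 5/18.
If it is in locker 3 (prior 1/3): only locker 1 is available, probability 1; weight (1/3)·1 = 1/3.
The weights sum to 11/18.
So P(the prize voucher in locker 2 | the attendant opened locker 1) = (5/18) / (11/18) = 5/11.

5/11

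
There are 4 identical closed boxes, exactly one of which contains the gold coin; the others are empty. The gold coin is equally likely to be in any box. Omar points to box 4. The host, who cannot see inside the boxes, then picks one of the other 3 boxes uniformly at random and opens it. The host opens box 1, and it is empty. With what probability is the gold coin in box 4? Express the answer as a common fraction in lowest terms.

Apply Bayes' rule, conditioning on where the gold coin actually is.
If it is in box 1 (prior 1/4): the host opened box 1, so this case is ruled out; weight (1/4)·0 = 0.
If it is in any of boxes 2, 3, and 4 (prior 1/4 each): the host picks box 1 with probability 1/3 regardless, and it is not the prize; weight (1/4)·(1/3) = 1/12 each.
The weights sum to 1/4.
So P(the gold coin in box 4 | the host opened box 1) = (1/12) / (1/4) = 1/3.

1/3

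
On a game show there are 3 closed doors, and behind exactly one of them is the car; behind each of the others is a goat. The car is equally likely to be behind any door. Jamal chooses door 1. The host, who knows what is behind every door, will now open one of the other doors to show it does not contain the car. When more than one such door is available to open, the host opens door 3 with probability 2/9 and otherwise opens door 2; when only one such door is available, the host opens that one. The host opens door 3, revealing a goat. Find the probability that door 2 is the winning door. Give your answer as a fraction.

9/11

Apply Bayes' rule, conditioning on where the car actually is.
If it is behind door 1 (prior 1/3): door 3 is available, opened with probability 2/9; weight (1/3)·(2/9) = 2/27.
If it is behind door 2 (prior 1/3): only door 3 is available, probability 1; weight (1/3)·1 = 1/3.
If it is behind door 3 (prior 1/3): the host opened door 3, so this case is ruled out; weight (1/3)·0 = 0.
The weights sum to 11/27.
So P(the car behind door 2 | the host opened door 3) = (1/3) / (11/27) = 9/11.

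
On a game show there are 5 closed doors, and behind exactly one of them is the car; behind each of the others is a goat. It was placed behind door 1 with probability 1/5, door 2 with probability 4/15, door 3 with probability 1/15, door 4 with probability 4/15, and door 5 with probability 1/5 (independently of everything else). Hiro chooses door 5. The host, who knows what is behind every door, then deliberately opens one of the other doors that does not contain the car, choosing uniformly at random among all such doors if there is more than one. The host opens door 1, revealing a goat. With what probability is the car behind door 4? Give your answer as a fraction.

16/45

Condition on the true location of the car.
If it is behind door 1 (prior 1/5): the host opened door 1, so this case is ruled out; weight (1/5)·0 = 0.
If it is behind either of doors 2 and 4 (prior 4/15 each): the host has 3 equally likely choices, so probability 1/3; weight (4/15)·(1/3) = 4/45 each.
If it is behind door 3 (prior 1/15): the host has 3 equally likely choices, so probability 1/3; weight (1/15)·(1/3) = 1/45.
If it is behind door 5 (prior 1/5): the host has 4 equally likely choices, so probability 1/4; weight (1/5)·(1/4) = 1/20.
The weights sum to 1/4.
So P(the car behind door 4 | the host opened door 1) = (4/45) / (1/4) = 16/45.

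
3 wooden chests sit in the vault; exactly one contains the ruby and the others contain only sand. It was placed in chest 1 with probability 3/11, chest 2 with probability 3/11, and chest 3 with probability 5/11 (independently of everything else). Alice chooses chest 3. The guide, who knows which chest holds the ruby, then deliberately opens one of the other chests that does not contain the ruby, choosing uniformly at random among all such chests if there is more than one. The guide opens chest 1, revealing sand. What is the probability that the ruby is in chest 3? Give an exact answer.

Apply Bayes' rule, conditioning on where the ruby actually is.
If it is in chest 1 (prior 3/11): the guide opened chest 1, so this case is ruled out; weight (3/11)·0 = 0.
If it is in chest 2 (prior 3/11): the guide has no choice, probability 1; weight (3/11)·1 = 3/11.
If it is in chest 3 (prior 5/11): the guide has 2 equally likely choices, so probability 1/2; weight (5/11)·(1/2) = 5/22.
The weights sum to 1/2.
So P(the ruby in chest 3 | the guide opened chest 1) = (5/22) / (1/2) = 5/11.

5/11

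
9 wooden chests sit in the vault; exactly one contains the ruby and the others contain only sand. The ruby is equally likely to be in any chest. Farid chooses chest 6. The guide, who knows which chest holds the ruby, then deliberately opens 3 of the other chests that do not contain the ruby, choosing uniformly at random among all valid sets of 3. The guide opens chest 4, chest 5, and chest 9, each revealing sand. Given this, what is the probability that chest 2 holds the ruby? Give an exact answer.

8/45

Apply Bayes' rule, conditioning on where the ruby actually is.
If it is in any of chests 1, 2, 3, 7, and 8 (prior 1/9 each): the guide has 35 equally likely choices, so probability 1/35; weight (1/9)·(1/35) = 1/315 each.
If it is in any of chests 4, 5, and 9 (prior 1/9 each): that chest was opened and seen not to hold the prize — ruled out; weight (1/9)·0 = 0 each.
If it is in chest 6 (prior 1/9): the guide has 56 equally likely choices, so probability 1/56; weight (1/9)·(1/56) = 1/504.
The weights sum to 1/56.
So P(the ruby in chest 2 | the guide opened chest 4, chest 5, and chest 9) = (1/315) / (1/56) = 8/45.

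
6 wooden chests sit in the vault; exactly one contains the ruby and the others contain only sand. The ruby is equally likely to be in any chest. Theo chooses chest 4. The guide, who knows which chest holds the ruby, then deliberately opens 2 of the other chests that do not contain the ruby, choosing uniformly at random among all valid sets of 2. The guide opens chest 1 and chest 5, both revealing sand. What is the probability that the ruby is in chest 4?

1/6

Condition on the true location of the ruby.
If it is in either of chests 1 and 5 (prior 1/6 each): that chest was opened and seen not to hold the prize — ruled out; weight (1/6)·0 = 0 each.
If it is in any of chests 2, 3, and 6 (prior 1/6 each): the guide has 6 equally likely choices, so probability 1/6; weight (1/6)·(1/6) = 1/36 each.
If it is in chest 4 (prior 1/6): the guide has 10 equally likely choices, so probability 1/10; weight (1/6)·(1/10) = 1/60.
The weights sum to 1/10.
So P(the ruby in chest 4 | the guide opened chest 1 and chest 5) = (1/60) / (1/10) = 1/6.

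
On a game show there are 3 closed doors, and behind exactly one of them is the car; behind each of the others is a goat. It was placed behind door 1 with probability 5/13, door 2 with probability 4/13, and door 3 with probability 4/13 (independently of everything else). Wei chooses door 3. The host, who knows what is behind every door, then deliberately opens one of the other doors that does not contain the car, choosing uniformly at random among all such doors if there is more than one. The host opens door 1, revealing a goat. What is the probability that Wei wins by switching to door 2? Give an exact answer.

Condition on the true location of the car.
If it is behind door 1 (prior 5/13): the host opened door 1, so this case is ruled out; weight (5/13)·0 = 0.
If it is behind door 2 (prior 4/13): the host has no choice, probability 1; weight (4/13)·1 = 4/13.
If it is behind door 3 (prior 4/13): the host has 2 equally likely choices, so probability 1/2; weight (4/13)·(1/2) = 2/13.
The weights sum to 6/13.
So P(the car behind door 2 | the host opened door 1) = (4/13) / (6/13) = 2/3.

2/3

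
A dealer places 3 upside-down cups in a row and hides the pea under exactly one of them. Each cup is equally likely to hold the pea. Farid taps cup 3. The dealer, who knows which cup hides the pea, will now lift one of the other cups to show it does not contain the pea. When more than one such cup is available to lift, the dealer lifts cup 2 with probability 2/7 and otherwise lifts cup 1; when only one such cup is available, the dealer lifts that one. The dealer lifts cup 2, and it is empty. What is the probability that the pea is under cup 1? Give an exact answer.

Condition on the true location of the pea.
If it is under cup 1 (prior 1/3): only cup 2 is available, probability 1; weight (1/3)·1 = 1/3.
If it is under cup 2 (prior 1/3): the dealer opened cup 2, so this case is ruled out; weight (1/3)·0 = 0.
If it is under cup 3 (prior 1/3): cup 2 is available, opened with probability 2/7; weight (1/3)·(2/7) = 2/21.
The weights sum to 3/7.
So P(the pea under cup 1 | the dealer opened cup 2) = (1/3) / (3/7) = 7/9.

7/9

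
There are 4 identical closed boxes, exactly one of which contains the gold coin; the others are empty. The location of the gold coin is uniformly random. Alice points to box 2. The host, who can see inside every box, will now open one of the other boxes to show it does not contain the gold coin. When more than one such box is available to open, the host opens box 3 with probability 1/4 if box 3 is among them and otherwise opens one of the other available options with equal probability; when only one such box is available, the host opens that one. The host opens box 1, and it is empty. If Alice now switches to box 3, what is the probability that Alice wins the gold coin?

4/13

Condition on the true location of the gold coin.
If it is in box 1 (prior 1/4): the host opened box 1, so this case is ruled out; weight (1/4)·0 = 0.
If it is in box 2 (prior 1/4): box 3 is available but not opened; box 1 gets probability (1 − 1/4)/2 = 3/8; weight (1/4)·(3/8) = 3/32.
If it is in box 3 (prior 1/4): box 3 holds the prize so is unavailable; the host chooses uniformly among the 2 others, probability 1/2; weight (1/4)·(1/2) = 1/8.
If it is in box 4 (prior 1/4): box 3 is available but not opened, probability 3/4; weight (1/4)·(3/4) = 3/16.
The weights sum to 13/32.
So P(the gold coin in box 3 | the host opened box 1) = (1/8) / (13/32) = 4/13.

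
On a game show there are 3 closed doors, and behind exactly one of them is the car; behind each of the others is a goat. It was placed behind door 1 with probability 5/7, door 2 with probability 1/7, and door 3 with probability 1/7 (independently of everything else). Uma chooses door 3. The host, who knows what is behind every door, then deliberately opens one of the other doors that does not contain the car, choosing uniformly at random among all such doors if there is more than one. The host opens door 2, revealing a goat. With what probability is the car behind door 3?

1/11

Consider each possible location of the car in turn.
If it is behind door 1 (prior 5/7): the host has no choice, probability 1; weight (5/7)·1 = 5/7.
If it is behind door 2 (prior 1/7): the host opened door 2, so this case is ruled out; weight (1/7)·0 = 0.
If it is behind door 3 (prior 1/7): the host has 2 equally likely choices, so probability 1/2; weight (1/7)·(1/2) = 1/14.
The weights sum to 11/14.
So P(the car behind door 3 | the host opened door 2) = (1/14) / (11/14) = 1/11.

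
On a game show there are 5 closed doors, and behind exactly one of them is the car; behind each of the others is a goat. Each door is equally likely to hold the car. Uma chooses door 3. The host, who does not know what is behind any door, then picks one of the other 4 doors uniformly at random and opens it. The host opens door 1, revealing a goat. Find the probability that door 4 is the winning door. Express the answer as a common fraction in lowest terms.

1/4

Condition on the true location of the car.
If it is behind door 1 (prior 1/5): the host opened door 1, so this case is ruled out; weight (1/5)·0 = 0.
If it is behind any of doors 2, 3, 4, and 5 (prior 1/5 each): the host picks door 1 with probability 1/4 regardless, and it is not the prize; weight (1/5)·(1/4) = 1/20 each.
The weights sum to 1/5.
So P(the car behind door 4 | the host opened door 1) = (1/20) / (1/5) = 1/4.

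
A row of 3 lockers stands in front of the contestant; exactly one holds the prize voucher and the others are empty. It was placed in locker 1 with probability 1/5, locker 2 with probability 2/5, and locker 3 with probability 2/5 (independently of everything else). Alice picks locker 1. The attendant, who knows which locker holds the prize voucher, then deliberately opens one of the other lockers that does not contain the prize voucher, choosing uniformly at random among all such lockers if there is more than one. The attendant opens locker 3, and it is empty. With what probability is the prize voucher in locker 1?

1/5

Consider each possible location of the prize voucher in turn.
If it is in locker 1 (prior 1/5): the attendant has 2 equally likely choices, so probability 1/2; weight (1/5)·(1/2) = 1/10.
If it is in locker 2 (prior 2/5): the attendant has no choice, probability 1; weight (2/5)·1 = 2/5.
If it is in locker 3 (prior 2/5): the attendant opened locker 3, so this case is ruled out; weight (2/5)·0 = 0.
The weights sum to 1/2.
So P(the prize voucher in locker 1 | the attendant opened locker 3) = (1/10) / (1/2) = 1/5.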